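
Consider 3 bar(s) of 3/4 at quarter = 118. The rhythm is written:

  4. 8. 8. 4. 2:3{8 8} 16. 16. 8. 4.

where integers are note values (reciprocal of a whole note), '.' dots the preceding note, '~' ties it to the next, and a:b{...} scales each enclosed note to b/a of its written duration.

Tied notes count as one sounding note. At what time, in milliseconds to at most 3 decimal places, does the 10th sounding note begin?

note 10 onset = 15/2b = 3813.559ms

1. 0.0ms @ 0 + 762.712ms (3/2)
2. 762.712ms @ 3/2 + 381.356ms (3/4)
3. 1144.068ms @ 9/4 + 381.356ms (3/4)
4. 1525.424ms @ 3 + 762.712ms (3/2)
5. 2288.136ms @ 9/2 + 381.356ms (3/4)
6. 2669.492ms @ 21/4 + 381.356ms (3/4)
7. 3050.847ms @ 6 + 190.678ms (3/8)
8. 3241.525ms @ 51/8 + 190.678ms (3/8)
9. 3432.203ms @ 27/4 + 381.356ms (3/4)
10. 3813.559ms @ 15/2 + 762.712ms (3/2)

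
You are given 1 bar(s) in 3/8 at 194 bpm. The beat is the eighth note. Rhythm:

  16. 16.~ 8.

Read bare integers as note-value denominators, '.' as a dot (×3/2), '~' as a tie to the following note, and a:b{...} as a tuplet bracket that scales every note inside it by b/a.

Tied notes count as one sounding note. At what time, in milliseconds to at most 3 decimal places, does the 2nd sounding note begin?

note 2 onset = 3/4b = 231.959ms

1. 0.0ms @ 0 + 231.959ms (3/4)
2. 231.959ms @ 3/4 + 695.876ms (9/4)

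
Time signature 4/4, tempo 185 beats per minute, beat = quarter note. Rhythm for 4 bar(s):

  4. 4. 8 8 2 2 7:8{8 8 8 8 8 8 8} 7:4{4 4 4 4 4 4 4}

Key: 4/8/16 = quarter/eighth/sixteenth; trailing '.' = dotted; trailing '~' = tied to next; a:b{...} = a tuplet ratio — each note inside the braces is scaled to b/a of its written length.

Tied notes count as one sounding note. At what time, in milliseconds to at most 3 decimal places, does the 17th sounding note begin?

1. 0.0ms @ 0 + 486.486ms (3/2)
2. 486.486ms @ 3/2 + 486.486ms (3/2)
3. 972.973ms @ 3 + 162.162ms (1/2)
4. 1135.135ms @ 7/2 + 162.162ms (1/2)
5. 1297.297ms @ 4 + 648.649ms (2)
6. 1945.946ms @ 6 + 648.649ms (2)
7. 2594.595ms @ 8 + 185.328ms (4/7)
8. 2779.923ms @ 60/7 + 185.328ms (4/7)
9. 2965.251ms @ 64/7 + 185.328ms (4/7)
10. 3150.579ms @ 68/7 + 185.328ms (4/7)
11. 3335.907ms @ 72/7 + 185.328ms (4/7)
12. 3521.236ms @ 76/7 + 185.328ms (4/7)
13. 3706.564ms @ 80/7 + 185.328ms (4/7)
14. 3891.892ms @ 12 + 185.328ms (4/7)
15. 4077.22ms @ 88/7 + 185.328ms (4/7)
16. 4262.548ms @ 92/7 + 185.328ms (4/7)
17. 4447.876ms @ 96/7 + 185.328ms (4/7)
18. 4633.205ms @ 100/7 + 185.328ms (4/7)
19. 4818.533ms @ 104/7 + 185.328ms (4/7)
20. 5003.861ms @ 108/7 + 185.328ms (4/7)

note 17 onset = 96/7b = 4447.876ms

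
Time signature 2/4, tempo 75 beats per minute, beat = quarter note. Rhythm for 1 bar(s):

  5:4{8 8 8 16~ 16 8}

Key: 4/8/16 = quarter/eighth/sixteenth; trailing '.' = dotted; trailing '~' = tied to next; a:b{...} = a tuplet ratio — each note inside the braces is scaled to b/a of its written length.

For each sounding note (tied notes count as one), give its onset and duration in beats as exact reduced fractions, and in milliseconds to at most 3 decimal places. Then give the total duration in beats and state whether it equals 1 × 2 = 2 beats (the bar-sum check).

1) 0.0ms=0b +320.0ms=2/5b
2) 320.0ms=2/5b +320.0ms=2/5b
3) 640.0ms=4/5b +320.0ms=2/5b
4) 960.0ms=6/5b +320.0ms=2/5b
5) 1280.0ms=8/5b +320.0ms=2/5b
Σ=2b of 2 (75bpm 2/4) — PASS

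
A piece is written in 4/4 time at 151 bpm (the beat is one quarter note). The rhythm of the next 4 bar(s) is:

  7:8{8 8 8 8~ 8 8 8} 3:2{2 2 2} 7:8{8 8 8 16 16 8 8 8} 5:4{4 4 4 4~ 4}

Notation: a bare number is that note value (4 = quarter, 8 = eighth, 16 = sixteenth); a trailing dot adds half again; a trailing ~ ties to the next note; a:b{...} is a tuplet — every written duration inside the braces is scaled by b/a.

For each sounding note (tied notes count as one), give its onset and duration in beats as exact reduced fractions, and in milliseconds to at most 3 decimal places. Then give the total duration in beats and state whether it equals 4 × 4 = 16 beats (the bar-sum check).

1) 0.0ms=0b +227.058ms=4/7b
2) 227.058ms=4/7b +227.058ms=4/7b
3) 454.115ms=8/7b +227.058ms=4/7b
4) 681.173ms=12/7b +454.115ms=8/7b
5) 1135.289ms=20/7b +227.058ms=4/7b
6) 1362.346ms=24/7b +227.058ms=4/7b
7) 1589.404ms=4b +529.801ms=4/3b
8) 2119.205ms=16/3b +529.801ms=4/3b
9) 2649.007ms=20/3b +529.801ms=4/3b
10) 3178.808ms=8b +227.058ms=4/7b
11) 3405.866ms=60/7b +227.058ms=4/7b
12) 3632.923ms=64/7b +227.058ms=4/7b
13) 3859.981ms=68/7b +113.529ms=2/7b
14) 3973.51ms=10b +113.529ms=2/7b
15) 4087.039ms=72/7b +227.058ms=4/7b
16) 4314.096ms=76/7b +227.058ms=4/7b
17) 4541.154ms=80/7b +227.058ms=4/7b
18) 4768.212ms=12b +317.881ms=4/5b
19) 5086.093ms=64/5b +317.881ms=4/5b
20) 5403.974ms=68/5b +317.881ms=4/5b
21) 5721.854ms=72/5b +635.762ms=8/5b
Σ=16b of 16 (151bpm 4/4) — PASS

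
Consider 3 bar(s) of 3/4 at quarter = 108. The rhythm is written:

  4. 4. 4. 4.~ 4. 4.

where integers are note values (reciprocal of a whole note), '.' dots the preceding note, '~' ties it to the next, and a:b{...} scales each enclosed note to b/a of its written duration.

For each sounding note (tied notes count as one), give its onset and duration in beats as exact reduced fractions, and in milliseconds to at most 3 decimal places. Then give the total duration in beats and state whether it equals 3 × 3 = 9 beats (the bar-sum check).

1) 0.0ms=0b +833.333ms=3/2b
2) 833.333ms=3/2b +833.333ms=3/2b
3) 1666.667ms=3b +833.333ms=3/2b
4) 2500.0ms=9/2b +1666.667ms=3b
5) 4166.667ms=15/2b +833.333ms=3/2b
Σ=9b of 9 (108bpm 3/4) — PASS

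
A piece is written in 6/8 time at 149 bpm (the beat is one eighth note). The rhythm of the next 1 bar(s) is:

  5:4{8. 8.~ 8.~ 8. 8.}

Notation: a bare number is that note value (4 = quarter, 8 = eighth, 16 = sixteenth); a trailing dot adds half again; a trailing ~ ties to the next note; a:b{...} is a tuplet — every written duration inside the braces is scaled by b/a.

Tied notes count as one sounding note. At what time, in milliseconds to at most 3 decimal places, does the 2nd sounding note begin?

1. 0.0ms @ 0 + 483.221ms (6/5)
2. 483.221ms @ 6/5 + 1449.664ms (18/5)
3. 1932.886ms @ 24/5 + 483.221ms (6/5)

note 2 onset = 6/5b = 483.221ms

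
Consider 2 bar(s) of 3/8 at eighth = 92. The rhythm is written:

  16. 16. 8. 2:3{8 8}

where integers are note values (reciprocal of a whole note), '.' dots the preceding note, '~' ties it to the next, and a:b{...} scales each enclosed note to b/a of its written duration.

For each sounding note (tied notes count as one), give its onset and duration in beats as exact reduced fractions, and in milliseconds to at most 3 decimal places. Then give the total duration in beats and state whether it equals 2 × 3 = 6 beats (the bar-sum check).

1) 0.0ms=0b +489.13ms=3/4b
2) 489.13ms=3/4b +489.13ms=3/4b
3) 978.261ms=3/2b +978.261ms=3/2b
4) 1956.522ms=3b +978.261ms=3/2b
5) 2934.783ms=9/2b +978.261ms=3/2b
Σ=6b of 6 (92bpm 3/8) — PASS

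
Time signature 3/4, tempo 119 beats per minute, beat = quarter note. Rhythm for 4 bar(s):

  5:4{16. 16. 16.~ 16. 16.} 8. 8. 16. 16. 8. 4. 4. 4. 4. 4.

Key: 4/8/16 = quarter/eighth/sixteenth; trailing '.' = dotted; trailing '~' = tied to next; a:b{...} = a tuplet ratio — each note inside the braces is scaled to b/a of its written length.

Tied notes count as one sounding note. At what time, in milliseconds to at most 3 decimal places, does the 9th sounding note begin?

1. 0.0ms @ 0 + 151.261ms (3/10)
2. 151.261ms @ 3/10 + 151.261ms (3/10)
3. 302.521ms @ 3/5 + 302.521ms (3/5)
4. 605.042ms @ 6/5 + 151.261ms (3/10)
5. 756.303ms @ 3/2 + 378.151ms (3/4)
6. 1134.454ms @ 9/4 + 378.151ms (3/4)
7. 1512.605ms @ 3 + 189.076ms (3/8)
8. 1701.681ms @ 27/8 + 189.076ms (3/8)
9. 1890.756ms @ 15/4 + 378.151ms (3/4)
10. 2268.908ms @ 9/2 + 756.303ms (3/2)
11. 3025.21ms @ 6 + 756.303ms (3/2)
12. 3781.513ms @ 15/2 + 756.303ms (3/2)
13. 4537.815ms @ 9 + 756.303ms (3/2)
14. 5294.118ms @ 21/2 + 756.303ms (3/2)

note 9 onset = 15/4b = 1890.756ms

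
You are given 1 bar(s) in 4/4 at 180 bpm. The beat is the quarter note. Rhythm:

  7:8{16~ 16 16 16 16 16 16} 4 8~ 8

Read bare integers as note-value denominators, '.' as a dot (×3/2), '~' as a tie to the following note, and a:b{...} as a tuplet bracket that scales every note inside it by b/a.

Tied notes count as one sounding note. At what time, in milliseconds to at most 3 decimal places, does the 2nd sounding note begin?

1. 0.0ms @ 0 + 190.476ms (4/7)
2. 190.476ms @ 4/7 + 95.238ms (2/7)
3. 285.714ms @ 6/7 + 95.238ms (2/7)
4. 380.952ms @ 8/7 + 95.238ms (2/7)
5. 476.19ms @ 10/7 + 95.238ms (2/7)
6. 571.429ms @ 12/7 + 95.238ms (2/7)
7. 666.667ms @ 2 + 333.333ms (1)
8. 1000.0ms @ 3 + 333.333ms (1)

note 2 onset = 4/7b = 190.476ms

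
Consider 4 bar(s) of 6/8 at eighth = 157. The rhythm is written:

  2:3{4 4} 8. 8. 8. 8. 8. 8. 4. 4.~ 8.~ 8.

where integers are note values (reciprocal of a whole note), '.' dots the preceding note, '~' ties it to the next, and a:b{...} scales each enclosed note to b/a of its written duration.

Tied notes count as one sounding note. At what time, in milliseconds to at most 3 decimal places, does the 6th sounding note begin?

note 6 onset = 21/2b = 4012.739ms

1. 0.0ms @ 0 + 1146.497ms (3)
2. 1146.497ms @ 3 + 1146.497ms (3)
3. 2292.994ms @ 6 + 573.248ms (3/2)
4. 2866.242ms @ 15/2 + 573.248ms (3/2)
5. 3439.49ms @ 9 + 573.248ms (3/2)
6. 4012.739ms @ 21/2 + 573.248ms (3/2)
7. 4585.987ms @ 12 + 573.248ms (3/2)
8. 5159.236ms @ 27/2 + 573.248ms (3/2)
9. 5732.484ms @ 15 + 1146.497ms (3)
10. 6878.981ms @ 18 + 2292.994ms (6)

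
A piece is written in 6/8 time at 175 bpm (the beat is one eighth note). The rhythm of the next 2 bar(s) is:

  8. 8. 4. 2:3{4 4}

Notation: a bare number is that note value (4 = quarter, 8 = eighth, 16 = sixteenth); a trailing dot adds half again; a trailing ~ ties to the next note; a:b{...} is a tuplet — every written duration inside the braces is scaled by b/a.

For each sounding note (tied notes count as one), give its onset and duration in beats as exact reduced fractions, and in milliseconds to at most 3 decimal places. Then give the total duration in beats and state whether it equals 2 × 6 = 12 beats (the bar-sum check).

1) 0.0ms=0b +514.286ms=3/2b
2) 514.286ms=3/2b +514.286ms=3/2b
3) 1028.571ms=3b +1028.571ms=3b
4) 2057.143ms=6b +1028.571ms=3b
5) 3085.714ms=9b +1028.571ms=3b
Σ=12b of 12 (175bpm 6/8) — PASS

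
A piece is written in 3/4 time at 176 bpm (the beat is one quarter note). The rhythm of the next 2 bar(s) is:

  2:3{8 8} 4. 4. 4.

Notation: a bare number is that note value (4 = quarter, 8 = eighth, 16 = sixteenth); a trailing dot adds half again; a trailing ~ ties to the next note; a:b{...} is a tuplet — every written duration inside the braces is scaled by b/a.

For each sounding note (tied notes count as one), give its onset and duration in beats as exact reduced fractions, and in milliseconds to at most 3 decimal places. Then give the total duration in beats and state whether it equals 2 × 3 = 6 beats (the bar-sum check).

1) 0.0ms=0b +255.682ms=3/4b
2) 255.682ms=3/4b +255.682ms=3/4b
3) 511.364ms=3/2b +511.364ms=3/2b
4) 1022.727ms=3b +511.364ms=3/2b
5) 1534.091ms=9/2b +511.364ms=3/2b
Σ=6b of 6 (176bpm 3/4) — PASS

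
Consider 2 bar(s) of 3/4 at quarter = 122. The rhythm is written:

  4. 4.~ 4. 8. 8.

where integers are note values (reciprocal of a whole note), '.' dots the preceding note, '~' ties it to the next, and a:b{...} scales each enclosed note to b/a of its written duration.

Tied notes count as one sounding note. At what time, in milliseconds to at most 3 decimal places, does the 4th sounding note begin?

note 4 onset = 21/4b = 2581.967ms

1. 0.0ms @ 0 + 737.705ms (3/2)
2. 737.705ms @ 3/2 + 1475.41ms (3)
3. 2213.115ms @ 9/2 + 368.852ms (3/4)
4. 2581.967ms @ 21/4 + 368.852ms (3/4)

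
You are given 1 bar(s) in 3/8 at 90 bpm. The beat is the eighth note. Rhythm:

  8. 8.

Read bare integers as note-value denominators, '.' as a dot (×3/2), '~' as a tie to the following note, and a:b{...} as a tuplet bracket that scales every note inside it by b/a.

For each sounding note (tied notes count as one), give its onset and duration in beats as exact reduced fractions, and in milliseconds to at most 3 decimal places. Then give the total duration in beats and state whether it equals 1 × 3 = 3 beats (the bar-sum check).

1) 0.0ms=0b +1000.0ms=3/2b
2) 1000.0ms=3/2b +1000.0ms=3/2b
Σ=3b of 3 (90bpm 3/8) — PASS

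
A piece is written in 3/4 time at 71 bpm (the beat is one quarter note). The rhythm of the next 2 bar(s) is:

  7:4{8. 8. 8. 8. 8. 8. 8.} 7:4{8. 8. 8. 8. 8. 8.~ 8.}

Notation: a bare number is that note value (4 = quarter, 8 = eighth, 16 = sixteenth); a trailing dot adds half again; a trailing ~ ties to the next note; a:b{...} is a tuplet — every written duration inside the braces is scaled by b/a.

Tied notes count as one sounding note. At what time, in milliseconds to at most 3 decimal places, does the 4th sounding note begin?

1. 0.0ms @ 0 + 362.173ms (3/7)
2. 362.173ms @ 3/7 + 362.173ms (3/7)
3. 724.346ms @ 6/7 + 362.173ms (3/7)
4. 1086.519ms @ 9/7 + 362.173ms (3/7)
5. 1448.692ms @ 12/7 + 362.173ms (3/7)
6. 1810.865ms @ 15/7 + 362.173ms (3/7)
7. 2173.038ms @ 18/7 + 362.173ms (3/7)
8. 2535.211ms @ 3 + 362.173ms (3/7)
9. 2897.384ms @ 24/7 + 362.173ms (3/7)
10. 3259.557ms @ 27/7 + 362.173ms (3/7)
11. 3621.73ms @ 30/7 + 362.173ms (3/7)
12. 3983.903ms @ 33/7 + 362.173ms (3/7)
13. 4346.076ms @ 36/7 + 724.346ms (6/7)

note 4 onset = 9/7b = 1086.519ms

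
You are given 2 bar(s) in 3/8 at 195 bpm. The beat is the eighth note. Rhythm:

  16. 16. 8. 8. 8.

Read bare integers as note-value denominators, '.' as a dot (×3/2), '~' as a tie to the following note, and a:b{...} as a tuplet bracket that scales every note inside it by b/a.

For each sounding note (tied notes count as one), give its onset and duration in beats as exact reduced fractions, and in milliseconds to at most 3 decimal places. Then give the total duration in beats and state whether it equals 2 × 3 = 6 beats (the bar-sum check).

1) 0.0ms=0b +230.769ms=3/4b
2) 230.769ms=3/4b +230.769ms=3/4b
3) 461.538ms=3/2b +461.538ms=3/2b
4) 923.077ms=3b +461.538ms=3/2b
5) 1384.615ms=9/2b +461.538ms=3/2b
Σ=6b of 6 (195bpm 3/8) — PASS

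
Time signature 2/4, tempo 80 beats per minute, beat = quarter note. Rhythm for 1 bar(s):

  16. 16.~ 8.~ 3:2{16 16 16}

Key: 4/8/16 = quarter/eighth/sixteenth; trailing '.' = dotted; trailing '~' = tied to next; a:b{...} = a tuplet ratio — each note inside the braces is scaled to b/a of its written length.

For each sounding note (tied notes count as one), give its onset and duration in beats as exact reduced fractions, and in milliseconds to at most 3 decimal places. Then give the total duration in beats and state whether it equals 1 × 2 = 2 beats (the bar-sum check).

1) 0.0ms=0b +281.25ms=3/8b
2) 281.25ms=3/8b +968.75ms=31/24b
3) 1250.0ms=5/3b +125.0ms=1/6b
4) 1375.0ms=11/6b +125.0ms=1/6b
Σ=2b of 2 (80bpm 2/4) — PASS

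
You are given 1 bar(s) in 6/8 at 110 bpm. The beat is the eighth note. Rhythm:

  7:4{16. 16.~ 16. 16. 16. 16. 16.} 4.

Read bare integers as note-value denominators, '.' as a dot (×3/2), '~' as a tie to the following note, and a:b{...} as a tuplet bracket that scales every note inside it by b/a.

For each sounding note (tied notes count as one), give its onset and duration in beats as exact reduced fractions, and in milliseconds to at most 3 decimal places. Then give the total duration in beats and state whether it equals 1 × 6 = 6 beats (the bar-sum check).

1) 0.0ms=0b +233.766ms=3/7b
2) 233.766ms=3/7b +467.532ms=6/7b
3) 701.299ms=9/7b +233.766ms=3/7b
4) 935.065ms=12/7b +233.766ms=3/7b
5) 1168.831ms=15/7b +233.766ms=3/7b
6) 1402.597ms=18/7b +233.766ms=3/7b
7) 1636.364ms=3b +1636.364ms=3b
Σ=6b of 6 (110bpm 6/8) — PASS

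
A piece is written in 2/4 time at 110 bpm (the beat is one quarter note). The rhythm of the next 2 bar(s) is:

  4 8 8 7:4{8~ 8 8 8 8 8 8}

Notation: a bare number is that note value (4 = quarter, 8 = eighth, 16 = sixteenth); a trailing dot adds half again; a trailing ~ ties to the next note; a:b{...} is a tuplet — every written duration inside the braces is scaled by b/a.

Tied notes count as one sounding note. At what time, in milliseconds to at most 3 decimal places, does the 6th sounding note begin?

1. 0.0ms @ 0 + 545.455ms (1)
2. 545.455ms @ 1 + 272.727ms (1/2)
3. 818.182ms @ 3/2 + 272.727ms (1/2)
4. 1090.909ms @ 2 + 311.688ms (4/7)
5. 1402.597ms @ 18/7 + 155.844ms (2/7)
6. 1558.442ms @ 20/7 + 155.844ms (2/7)
7. 1714.286ms @ 22/7 + 155.844ms (2/7)
8. 1870.13ms @ 24/7 + 155.844ms (2/7)
9. 2025.974ms @ 26/7 + 155.844ms (2/7)

note 6 onset = 20/7b = 1558.442ms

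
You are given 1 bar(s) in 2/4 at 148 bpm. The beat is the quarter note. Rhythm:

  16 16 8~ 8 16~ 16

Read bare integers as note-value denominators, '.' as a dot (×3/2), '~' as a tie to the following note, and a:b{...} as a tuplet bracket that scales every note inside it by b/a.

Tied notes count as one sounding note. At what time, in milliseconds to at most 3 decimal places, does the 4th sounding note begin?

note 4 onset = 3/2b = 608.108ms

1. 0.0ms @ 0 + 101.351ms (1/4)
2. 101.351ms @ 1/4 + 101.351ms (1/4)
3. 202.703ms @ 1/2 + 405.405ms (1)
4. 608.108ms @ 3/2 + 202.703ms (1/2)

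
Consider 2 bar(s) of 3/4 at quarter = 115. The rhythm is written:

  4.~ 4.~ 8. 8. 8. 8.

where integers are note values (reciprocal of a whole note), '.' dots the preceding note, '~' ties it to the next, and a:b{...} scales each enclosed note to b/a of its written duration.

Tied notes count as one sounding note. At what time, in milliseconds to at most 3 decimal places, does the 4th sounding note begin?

note 4 onset = 21/4b = 2739.13ms

1. 0.0ms @ 0 + 1956.522ms (15/4)
2. 1956.522ms @ 15/4 + 391.304ms (3/4)
3. 2347.826ms @ 9/2 + 391.304ms (3/4)
4. 2739.13ms @ 21/4 + 391.304ms (3/4)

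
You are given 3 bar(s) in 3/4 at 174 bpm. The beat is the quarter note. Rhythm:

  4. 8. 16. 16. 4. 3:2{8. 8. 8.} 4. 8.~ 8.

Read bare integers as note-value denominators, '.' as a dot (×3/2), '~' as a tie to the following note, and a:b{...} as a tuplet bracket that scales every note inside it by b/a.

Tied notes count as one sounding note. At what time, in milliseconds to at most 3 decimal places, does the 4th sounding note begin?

note 4 onset = 21/8b = 905.172ms

1. 0.0ms @ 0 + 517.241ms (3/2)
2. 517.241ms @ 3/2 + 258.621ms (3/4)
3. 775.862ms @ 9/4 + 129.31ms (3/8)
4. 905.172ms @ 21/8 + 129.31ms (3/8)
5. 1034.483ms @ 3 + 517.241ms (3/2)
6. 1551.724ms @ 9/2 + 172.414ms (1/2)
7. 1724.138ms @ 5 + 172.414ms (1/2)
8. 1896.552ms @ 11/2 + 172.414ms (1/2)
9. 2068.966ms @ 6 + 517.241ms (3/2)
10. 2586.207ms @ 15/2 + 517.241ms (3/2)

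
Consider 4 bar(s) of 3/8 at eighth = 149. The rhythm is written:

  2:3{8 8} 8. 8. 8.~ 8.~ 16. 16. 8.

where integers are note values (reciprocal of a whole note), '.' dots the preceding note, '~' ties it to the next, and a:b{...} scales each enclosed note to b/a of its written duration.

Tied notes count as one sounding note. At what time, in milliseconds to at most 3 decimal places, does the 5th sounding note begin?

1. 0.0ms @ 0 + 604.027ms (3/2)
2. 604.027ms @ 3/2 + 604.027ms (3/2)
3. 1208.054ms @ 3 + 604.027ms (3/2)
4. 1812.081ms @ 9/2 + 604.027ms (3/2)
5. 2416.107ms @ 6 + 1510.067ms (15/4)
6. 3926.174ms @ 39/4 + 302.013ms (3/4)
7. 4228.188ms @ 21/2 + 604.027ms (3/2)

note 5 onset = 6b = 2416.107ms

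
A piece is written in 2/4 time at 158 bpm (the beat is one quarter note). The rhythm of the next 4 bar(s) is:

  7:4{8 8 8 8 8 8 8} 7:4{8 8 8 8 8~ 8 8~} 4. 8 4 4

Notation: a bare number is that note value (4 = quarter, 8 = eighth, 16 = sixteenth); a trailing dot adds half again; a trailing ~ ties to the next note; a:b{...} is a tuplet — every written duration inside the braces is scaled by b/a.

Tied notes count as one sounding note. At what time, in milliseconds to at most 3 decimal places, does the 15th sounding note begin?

note 15 onset = 6b = 2278.481ms

1. 0.0ms @ 0 + 108.499ms (2/7)
2. 108.499ms @ 2/7 + 108.499ms (2/7)
3. 216.998ms @ 4/7 + 108.499ms (2/7)
4. 325.497ms @ 6/7 + 108.499ms (2/7)
5. 433.996ms @ 8/7 + 108.499ms (2/7)
6. 542.495ms @ 10/7 + 108.499ms (2/7)
7. 650.995ms @ 12/7 + 108.499ms (2/7)
8. 759.494ms @ 2 + 108.499ms (2/7)
9. 867.993ms @ 16/7 + 108.499ms (2/7)
10. 976.492ms @ 18/7 + 108.499ms (2/7)
11. 1084.991ms @ 20/7 + 108.499ms (2/7)
12. 1193.49ms @ 22/7 + 216.998ms (4/7)
13. 1410.488ms @ 26/7 + 678.119ms (25/14)
14. 2088.608ms @ 11/2 + 189.873ms (1/2)
15. 2278.481ms @ 6 + 379.747ms (1)
16. 2658.228ms @ 7 + 379.747ms (1)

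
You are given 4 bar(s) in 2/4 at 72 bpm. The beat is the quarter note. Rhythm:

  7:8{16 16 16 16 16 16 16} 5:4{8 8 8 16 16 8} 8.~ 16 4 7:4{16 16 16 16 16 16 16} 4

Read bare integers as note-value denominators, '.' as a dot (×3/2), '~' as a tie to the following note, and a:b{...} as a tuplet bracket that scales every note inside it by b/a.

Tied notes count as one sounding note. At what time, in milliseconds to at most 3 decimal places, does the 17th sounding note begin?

1. 0.0ms @ 0 + 238.095ms (2/7)
2. 238.095ms @ 2/7 + 238.095ms (2/7)
3. 476.19ms @ 4/7 + 238.095ms (2/7)
4. 714.286ms @ 6/7 + 238.095ms (2/7)
5. 952.381ms @ 8/7 + 238.095ms (2/7)
6. 1190.476ms @ 10/7 + 238.095ms (2/7)
7. 1428.571ms @ 12/7 + 238.095ms (2/7)
8. 1666.667ms @ 2 + 333.333ms (2/5)
9. 2000.0ms @ 12/5 + 333.333ms (2/5)
10. 2333.333ms @ 14/5 + 333.333ms (2/5)
11. 2666.667ms @ 16/5 + 166.667ms (1/5)
12. 2833.333ms @ 17/5 + 166.667ms (1/5)
13. 3000.0ms @ 18/5 + 333.333ms (2/5)
14. 3333.333ms @ 4 + 833.333ms (1)
15. 4166.667ms @ 5 + 833.333ms (1)
16. 5000.0ms @ 6 + 119.048ms (1/7)
17. 5119.048ms @ 43/7 + 119.048ms (1/7)
18. 5238.095ms @ 44/7 + 119.048ms (1/7)
19. 5357.143ms @ 45/7 + 119.048ms (1/7)
20. 5476.19ms @ 46/7 + 119.048ms (1/7)
21. 5595.238ms @ 47/7 + 119.048ms (1/7)
22. 5714.286ms @ 48/7 + 119.048ms (1/7)
23. 5833.333ms @ 7 + 833.333ms (1)

note 17 onset = 43/7b = 5119.048ms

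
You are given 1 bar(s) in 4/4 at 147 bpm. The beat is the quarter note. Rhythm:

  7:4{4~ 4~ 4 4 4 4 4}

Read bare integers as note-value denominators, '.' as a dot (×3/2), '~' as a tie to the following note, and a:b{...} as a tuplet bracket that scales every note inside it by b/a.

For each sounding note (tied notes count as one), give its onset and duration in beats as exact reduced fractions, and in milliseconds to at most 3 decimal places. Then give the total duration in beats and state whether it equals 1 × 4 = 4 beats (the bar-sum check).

1) 0.0ms=0b +699.708ms=12/7b
2) 699.708ms=12/7b +233.236ms=4/7b
3) 932.945ms=16/7b +233.236ms=4/7b
4) 1166.181ms=20/7b +233.236ms=4/7b
5) 1399.417ms=24/7b +233.236ms=4/7b
Σ=4b of 4 (147bpm 4/4) — PASS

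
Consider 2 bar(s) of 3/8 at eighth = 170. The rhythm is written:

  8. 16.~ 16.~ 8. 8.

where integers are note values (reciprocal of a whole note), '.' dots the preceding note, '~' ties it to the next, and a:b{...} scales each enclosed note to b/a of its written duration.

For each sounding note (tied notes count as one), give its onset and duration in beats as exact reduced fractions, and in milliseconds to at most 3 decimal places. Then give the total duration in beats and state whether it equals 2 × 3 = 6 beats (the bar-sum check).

1) 0.0ms=0b +529.412ms=3/2b
2) 529.412ms=3/2b +1058.824ms=3b
3) 1588.235ms=9/2b +529.412ms=3/2b
Σ=6b of 6 (170bpm 3/8) — PASS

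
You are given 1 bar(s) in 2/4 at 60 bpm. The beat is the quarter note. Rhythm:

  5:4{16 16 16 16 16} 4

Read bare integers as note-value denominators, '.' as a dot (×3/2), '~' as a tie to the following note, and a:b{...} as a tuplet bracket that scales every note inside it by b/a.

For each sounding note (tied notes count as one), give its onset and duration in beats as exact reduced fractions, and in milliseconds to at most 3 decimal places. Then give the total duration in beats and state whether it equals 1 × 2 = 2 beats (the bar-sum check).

1) 0.0ms=0b +200.0ms=1/5b
2) 200.0ms=1/5b +200.0ms=1/5b
3) 400.0ms=2/5b +200.0ms=1/5b
4) 600.0ms=3/5b +200.0ms=1/5b
5) 800.0ms=4/5b +200.0ms=1/5b
6) 1000.0ms=1b +1000.0ms=1b
Σ=2b of 2 (60bpm 2/4) — PASS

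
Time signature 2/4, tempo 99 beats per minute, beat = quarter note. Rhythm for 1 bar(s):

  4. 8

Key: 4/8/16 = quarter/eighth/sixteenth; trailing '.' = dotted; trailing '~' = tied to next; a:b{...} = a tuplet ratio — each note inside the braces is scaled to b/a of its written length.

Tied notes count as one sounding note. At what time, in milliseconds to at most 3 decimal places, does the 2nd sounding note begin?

1. 0.0ms @ 0 + 909.091ms (3/2)
2. 909.091ms @ 3/2 + 303.03ms (1/2)

note 2 onset = 3/2b = 909.091ms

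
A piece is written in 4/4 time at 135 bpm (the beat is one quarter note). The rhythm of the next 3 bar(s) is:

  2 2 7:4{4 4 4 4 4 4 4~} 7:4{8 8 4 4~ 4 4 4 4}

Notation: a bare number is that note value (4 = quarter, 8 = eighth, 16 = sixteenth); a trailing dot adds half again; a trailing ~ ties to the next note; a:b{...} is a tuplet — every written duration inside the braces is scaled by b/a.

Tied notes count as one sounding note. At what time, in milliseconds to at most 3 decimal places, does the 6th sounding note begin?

note 6 onset = 40/7b = 2539.683ms

1. 0.0ms @ 0 + 888.889ms (2)
2. 888.889ms @ 2 + 888.889ms (2)
3. 1777.778ms @ 4 + 253.968ms (4/7)
4. 2031.746ms @ 32/7 + 253.968ms (4/7)
5. 2285.714ms @ 36/7 + 253.968ms (4/7)
6. 2539.683ms @ 40/7 + 253.968ms (4/7)
7. 2793.651ms @ 44/7 + 253.968ms (4/7)
8. 3047.619ms @ 48/7 + 253.968ms (4/7)
9. 3301.587ms @ 52/7 + 380.952ms (6/7)
10. 3682.54ms @ 58/7 + 126.984ms (2/7)
11. 3809.524ms @ 60/7 + 253.968ms (4/7)
12. 4063.492ms @ 64/7 + 507.937ms (8/7)
13. 4571.429ms @ 72/7 + 253.968ms (4/7)
14. 4825.397ms @ 76/7 + 253.968ms (4/7)
15. 5079.365ms @ 80/7 + 253.968ms (4/7)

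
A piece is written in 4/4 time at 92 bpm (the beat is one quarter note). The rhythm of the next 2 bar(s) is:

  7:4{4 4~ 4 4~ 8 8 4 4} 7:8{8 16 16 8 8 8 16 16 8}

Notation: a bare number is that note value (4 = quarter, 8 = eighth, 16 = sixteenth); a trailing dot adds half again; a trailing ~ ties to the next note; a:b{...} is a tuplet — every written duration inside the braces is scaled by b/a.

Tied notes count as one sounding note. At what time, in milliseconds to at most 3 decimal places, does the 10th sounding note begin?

1. 0.0ms @ 0 + 372.671ms (4/7)
2. 372.671ms @ 4/7 + 745.342ms (8/7)
3. 1118.012ms @ 12/7 + 559.006ms (6/7)
4. 1677.019ms @ 18/7 + 186.335ms (2/7)
5. 1863.354ms @ 20/7 + 372.671ms (4/7)
6. 2236.025ms @ 24/7 + 372.671ms (4/7)
7. 2608.696ms @ 4 + 372.671ms (4/7)
8. 2981.366ms @ 32/7 + 186.335ms (2/7)
9. 3167.702ms @ 34/7 + 186.335ms (2/7)
10. 3354.037ms @ 36/7 + 372.671ms (4/7)
11. 3726.708ms @ 40/7 + 372.671ms (4/7)
12. 4099.379ms @ 44/7 + 372.671ms (4/7)
13. 4472.05ms @ 48/7 + 186.335ms (2/7)
14. 4658.385ms @ 50/7 + 186.335ms (2/7)
15. 4844.72ms @ 52/7 + 372.671ms (4/7)

note 10 onset = 36/7b = 3354.037ms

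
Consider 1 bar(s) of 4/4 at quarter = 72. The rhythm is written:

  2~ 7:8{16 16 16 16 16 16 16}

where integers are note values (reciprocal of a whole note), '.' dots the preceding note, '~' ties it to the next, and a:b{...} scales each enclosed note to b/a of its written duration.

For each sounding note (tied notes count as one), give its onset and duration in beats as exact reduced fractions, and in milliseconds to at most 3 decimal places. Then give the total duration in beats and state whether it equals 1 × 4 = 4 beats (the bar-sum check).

1) 0.0ms=0b +1904.762ms=16/7b
2) 1904.762ms=16/7b +238.095ms=2/7b
3) 2142.857ms=18/7b +238.095ms=2/7b
4) 2380.952ms=20/7b +238.095ms=2/7b
5) 2619.048ms=22/7b +238.095ms=2/7b
6) 2857.143ms=24/7b +238.095ms=2/7b
7) 3095.238ms=26/7b +238.095ms=2/7b
Σ=4b of 4 (72bpm 4/4) — PASS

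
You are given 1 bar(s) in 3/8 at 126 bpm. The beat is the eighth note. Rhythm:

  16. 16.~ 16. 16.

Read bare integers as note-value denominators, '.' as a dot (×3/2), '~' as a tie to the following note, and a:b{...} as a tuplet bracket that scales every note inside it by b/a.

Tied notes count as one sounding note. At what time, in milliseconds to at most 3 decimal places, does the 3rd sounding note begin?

1. 0.0ms @ 0 + 357.143ms (3/4)
2. 357.143ms @ 3/4 + 714.286ms (3/2)
3. 1071.429ms @ 9/4 + 357.143ms (3/4)

note 3 onset = 9/4b = 1071.429ms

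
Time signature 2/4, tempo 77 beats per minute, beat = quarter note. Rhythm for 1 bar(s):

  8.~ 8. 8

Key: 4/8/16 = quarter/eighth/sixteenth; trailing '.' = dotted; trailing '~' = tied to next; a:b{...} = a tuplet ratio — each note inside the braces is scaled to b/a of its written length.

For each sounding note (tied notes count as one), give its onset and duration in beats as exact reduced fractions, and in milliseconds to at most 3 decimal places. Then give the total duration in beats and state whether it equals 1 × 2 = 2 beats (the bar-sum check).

1) 0.0ms=0b +1168.831ms=3/2b
2) 1168.831ms=3/2b +389.61ms=1/2b
Σ=2b of 2 (77bpm 2/4) — PASS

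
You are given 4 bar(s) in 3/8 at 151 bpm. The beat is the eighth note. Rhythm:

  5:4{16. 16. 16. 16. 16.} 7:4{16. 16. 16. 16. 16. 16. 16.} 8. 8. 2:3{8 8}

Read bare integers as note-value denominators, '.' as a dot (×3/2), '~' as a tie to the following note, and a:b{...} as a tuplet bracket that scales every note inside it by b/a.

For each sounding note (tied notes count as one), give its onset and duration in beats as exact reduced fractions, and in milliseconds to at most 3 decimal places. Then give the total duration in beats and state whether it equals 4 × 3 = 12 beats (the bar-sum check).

1) 0.0ms=0b +238.411ms=3/5b
2) 238.411ms=3/5b +238.411ms=3/5b
3) 476.821ms=6/5b +238.411ms=3/5b
4) 715.232ms=9/5b +238.411ms=3/5b
5) 953.642ms=12/5b +238.411ms=3/5b
6) 1192.053ms=3b +170.293ms=3/7b
7) 1362.346ms=24/7b +170.293ms=3/7b
8) 1532.64ms=27/7b +170.293ms=3/7b
9) 1702.933ms=30/7b +170.293ms=3/7b
10) 1873.226ms=33/7b +170.293ms=3/7b
11) 2043.519ms=36/7b +170.293ms=3/7b
12) 2213.813ms=39/7b +170.293ms=3/7b
13) 2384.106ms=6b +596.026ms=3/2b
14) 2980.132ms=15/2b +596.026ms=3/2b
15) 3576.159ms=9b +596.026ms=3/2b
16) 4172.185ms=21/2b +596.026ms=3/2b
Σ=12b of 12 (151bpm 3/8) — PASS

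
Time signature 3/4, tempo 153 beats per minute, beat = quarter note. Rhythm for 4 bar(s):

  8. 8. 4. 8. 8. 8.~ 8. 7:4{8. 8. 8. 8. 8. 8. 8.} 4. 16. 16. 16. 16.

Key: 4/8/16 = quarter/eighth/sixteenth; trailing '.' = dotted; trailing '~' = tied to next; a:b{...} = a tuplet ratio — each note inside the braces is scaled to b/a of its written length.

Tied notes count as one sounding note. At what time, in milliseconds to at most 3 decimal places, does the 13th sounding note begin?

1. 0.0ms @ 0 + 294.118ms (3/4)
2. 294.118ms @ 3/4 + 294.118ms (3/4)
3. 588.235ms @ 3/2 + 588.235ms (3/2)
4. 1176.471ms @ 3 + 294.118ms (3/4)
5. 1470.588ms @ 15/4 + 294.118ms (3/4)
6. 1764.706ms @ 9/2 + 588.235ms (3/2)
7. 2352.941ms @ 6 + 168.067ms (3/7)
8. 2521.008ms @ 45/7 + 168.067ms (3/7)
9. 2689.076ms @ 48/7 + 168.067ms (3/7)
10. 2857.143ms @ 51/7 + 168.067ms (3/7)
11. 3025.21ms @ 54/7 + 168.067ms (3/7)
12. 3193.277ms @ 57/7 + 168.067ms (3/7)
13. 3361.345ms @ 60/7 + 168.067ms (3/7)
14. 3529.412ms @ 9 + 588.235ms (3/2)
15. 4117.647ms @ 21/2 + 147.059ms (3/8)
16. 4264.706ms @ 87/8 + 147.059ms (3/8)
17. 4411.765ms @ 45/4 + 147.059ms (3/8)
18. 4558.824ms @ 93/8 + 147.059ms (3/8)

note 13 onset = 60/7b = 3361.345ms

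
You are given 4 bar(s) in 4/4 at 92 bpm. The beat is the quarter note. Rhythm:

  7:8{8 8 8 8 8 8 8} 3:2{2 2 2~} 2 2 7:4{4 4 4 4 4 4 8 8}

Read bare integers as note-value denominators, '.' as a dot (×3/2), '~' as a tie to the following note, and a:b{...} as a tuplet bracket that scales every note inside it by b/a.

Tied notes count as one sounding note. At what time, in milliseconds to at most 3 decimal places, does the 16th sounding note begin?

1. 0.0ms @ 0 + 372.671ms (4/7)
2. 372.671ms @ 4/7 + 372.671ms (4/7)
3. 745.342ms @ 8/7 + 372.671ms (4/7)
4. 1118.012ms @ 12/7 + 372.671ms (4/7)
5. 1490.683ms @ 16/7 + 372.671ms (4/7)
6. 1863.354ms @ 20/7 + 372.671ms (4/7)
7. 2236.025ms @ 24/7 + 372.671ms (4/7)
8. 2608.696ms @ 4 + 869.565ms (4/3)
9. 3478.261ms @ 16/3 + 869.565ms (4/3)
10. 4347.826ms @ 20/3 + 2173.913ms (10/3)
11. 6521.739ms @ 10 + 1304.348ms (2)
12. 7826.087ms @ 12 + 372.671ms (4/7)
13. 8198.758ms @ 88/7 + 372.671ms (4/7)
14. 8571.429ms @ 92/7 + 372.671ms (4/7)
15. 8944.099ms @ 96/7 + 372.671ms (4/7)
16. 9316.77ms @ 100/7 + 372.671ms (4/7)
17. 9689.441ms @ 104/7 + 372.671ms (4/7)
18. 10062.112ms @ 108/7 + 186.335ms (2/7)
19. 10248.447ms @ 110/7 + 186.335ms (2/7)

note 16 onset = 100/7b = 9316.77ms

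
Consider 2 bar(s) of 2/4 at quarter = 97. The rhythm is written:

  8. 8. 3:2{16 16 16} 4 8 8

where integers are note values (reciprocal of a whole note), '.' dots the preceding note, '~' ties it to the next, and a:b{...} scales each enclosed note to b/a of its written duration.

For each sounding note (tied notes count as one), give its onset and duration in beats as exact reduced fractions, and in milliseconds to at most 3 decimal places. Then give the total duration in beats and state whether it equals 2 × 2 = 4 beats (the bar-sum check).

1) 0.0ms=0b +463.918ms=3/4b
2) 463.918ms=3/4b +463.918ms=3/4b
3) 927.835ms=3/2b +103.093ms=1/6b
4) 1030.928ms=5/3b +103.093ms=1/6b
5) 1134.021ms=11/6b +103.093ms=1/6b
6) 1237.113ms=2b +618.557ms=1b
7) 1855.67ms=3b +309.278ms=1/2b
8) 2164.948ms=7/2b +309.278ms=1/2b
Σ=4b of 4 (97bpm 2/4) — PASS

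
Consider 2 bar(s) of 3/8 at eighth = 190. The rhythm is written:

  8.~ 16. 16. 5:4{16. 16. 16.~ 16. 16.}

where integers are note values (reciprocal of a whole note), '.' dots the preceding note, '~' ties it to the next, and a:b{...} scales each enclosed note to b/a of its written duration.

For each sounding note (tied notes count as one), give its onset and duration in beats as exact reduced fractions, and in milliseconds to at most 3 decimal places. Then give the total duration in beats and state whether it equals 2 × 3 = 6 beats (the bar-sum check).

1) 0.0ms=0b +710.526ms=9/4b
2) 710.526ms=9/4b +236.842ms=3/4b
3) 947.368ms=3b +189.474ms=3/5b
4) 1136.842ms=18/5b +189.474ms=3/5b
5) 1326.316ms=21/5b +378.947ms=6/5b
6) 1705.263ms=27/5b +189.474ms=3/5b
Σ=6b of 6 (190bpm 3/8) — PASS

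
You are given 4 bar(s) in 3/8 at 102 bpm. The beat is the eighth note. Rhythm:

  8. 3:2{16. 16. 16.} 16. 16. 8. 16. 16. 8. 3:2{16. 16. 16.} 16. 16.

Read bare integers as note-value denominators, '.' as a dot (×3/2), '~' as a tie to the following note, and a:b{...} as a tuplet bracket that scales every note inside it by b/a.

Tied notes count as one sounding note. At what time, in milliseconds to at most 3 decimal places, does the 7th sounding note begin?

note 7 onset = 9/2b = 2647.059ms

1. 0.0ms @ 0 + 882.353ms (3/2)
2. 882.353ms @ 3/2 + 294.118ms (1/2)
3. 1176.471ms @ 2 + 294.118ms (1/2)
4. 1470.588ms @ 5/2 + 294.118ms (1/2)
5. 1764.706ms @ 3 + 441.176ms (3/4)
6. 2205.882ms @ 15/4 + 441.176ms (3/4)
7. 2647.059ms @ 9/2 + 882.353ms (3/2)
8. 3529.412ms @ 6 + 441.176ms (3/4)
9. 3970.588ms @ 27/4 + 441.176ms (3/4)
10. 4411.765ms @ 15/2 + 882.353ms (3/2)
11. 5294.118ms @ 9 + 294.118ms (1/2)
12. 5588.235ms @ 19/2 + 294.118ms (1/2)
13. 5882.353ms @ 10 + 294.118ms (1/2)
14. 6176.471ms @ 21/2 + 441.176ms (3/4)
15. 6617.647ms @ 45/4 + 441.176ms (3/4)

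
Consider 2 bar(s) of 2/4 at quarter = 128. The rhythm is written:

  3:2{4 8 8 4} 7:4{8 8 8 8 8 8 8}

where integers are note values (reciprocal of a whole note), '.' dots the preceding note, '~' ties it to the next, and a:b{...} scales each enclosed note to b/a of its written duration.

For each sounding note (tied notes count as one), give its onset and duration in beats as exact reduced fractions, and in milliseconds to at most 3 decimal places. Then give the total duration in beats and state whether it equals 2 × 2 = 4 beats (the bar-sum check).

1) 0.0ms=0b +312.5ms=2/3b
2) 312.5ms=2/3b +156.25ms=1/3b
3) 468.75ms=1b +156.25ms=1/3b
4) 625.0ms=4/3b +312.5ms=2/3b
5) 937.5ms=2b +133.929ms=2/7b
6) 1071.429ms=16/7b +133.929ms=2/7b
7) 1205.357ms=18/7b +133.929ms=2/7b
8) 1339.286ms=20/7b +133.929ms=2/7b
9) 1473.214ms=22/7b +133.929ms=2/7b
10) 1607.143ms=24/7b +133.929ms=2/7b
11) 1741.071ms=26/7b +133.929ms=2/7b
Σ=4b of 4 (128bpm 2/4) — PASS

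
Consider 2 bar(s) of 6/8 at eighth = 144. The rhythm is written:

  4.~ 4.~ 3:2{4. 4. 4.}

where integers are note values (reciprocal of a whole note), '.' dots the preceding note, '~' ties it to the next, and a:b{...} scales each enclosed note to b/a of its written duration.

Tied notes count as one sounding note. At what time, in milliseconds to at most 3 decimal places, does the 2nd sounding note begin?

1. 0.0ms @ 0 + 3333.333ms (8)
2. 3333.333ms @ 8 + 833.333ms (2)
3. 4166.667ms @ 10 + 833.333ms (2)

note 2 onset = 8b = 3333.333ms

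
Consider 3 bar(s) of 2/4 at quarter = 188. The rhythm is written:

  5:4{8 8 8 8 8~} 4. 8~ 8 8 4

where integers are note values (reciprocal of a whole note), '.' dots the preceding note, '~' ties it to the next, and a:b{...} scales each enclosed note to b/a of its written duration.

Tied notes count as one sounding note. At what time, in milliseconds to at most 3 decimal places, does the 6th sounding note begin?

note 6 onset = 7/2b = 1117.021ms

1. 0.0ms @ 0 + 127.66ms (2/5)
2. 127.66ms @ 2/5 + 127.66ms (2/5)
3. 255.319ms @ 4/5 + 127.66ms (2/5)
4. 382.979ms @ 6/5 + 127.66ms (2/5)
5. 510.638ms @ 8/5 + 606.383ms (19/10)
6. 1117.021ms @ 7/2 + 319.149ms (1)
7. 1436.17ms @ 9/2 + 159.574ms (1/2)
8. 1595.745ms @ 5 + 319.149ms (1)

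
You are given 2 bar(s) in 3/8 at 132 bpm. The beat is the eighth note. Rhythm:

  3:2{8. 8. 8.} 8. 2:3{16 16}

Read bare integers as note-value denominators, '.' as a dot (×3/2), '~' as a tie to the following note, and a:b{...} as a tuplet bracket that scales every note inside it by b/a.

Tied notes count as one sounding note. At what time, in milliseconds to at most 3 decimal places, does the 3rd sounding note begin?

1. 0.0ms @ 0 + 454.545ms (1)
2. 454.545ms @ 1 + 454.545ms (1)
3. 909.091ms @ 2 + 454.545ms (1)
4. 1363.636ms @ 3 + 681.818ms (3/2)
5. 2045.455ms @ 9/2 + 340.909ms (3/4)
6. 2386.364ms @ 21/4 + 340.909ms (3/4)

note 3 onset = 2b = 909.091ms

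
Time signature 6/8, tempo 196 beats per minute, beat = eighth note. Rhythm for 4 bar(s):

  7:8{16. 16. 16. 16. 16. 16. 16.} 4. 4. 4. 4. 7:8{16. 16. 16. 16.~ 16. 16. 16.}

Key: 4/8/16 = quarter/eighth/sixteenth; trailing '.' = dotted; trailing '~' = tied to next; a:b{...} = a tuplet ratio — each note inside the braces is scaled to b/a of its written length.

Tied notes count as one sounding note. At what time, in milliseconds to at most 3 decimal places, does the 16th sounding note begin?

note 16 onset = 156/7b = 6822.157ms

1. 0.0ms @ 0 + 262.391ms (6/7)
2. 262.391ms @ 6/7 + 262.391ms (6/7)
3. 524.781ms @ 12/7 + 262.391ms (6/7)
4. 787.172ms @ 18/7 + 262.391ms (6/7)
5. 1049.563ms @ 24/7 + 262.391ms (6/7)
6. 1311.953ms @ 30/7 + 262.391ms (6/7)
7. 1574.344ms @ 36/7 + 262.391ms (6/7)
8. 1836.735ms @ 6 + 918.367ms (3)
9. 2755.102ms @ 9 + 918.367ms (3)
10. 3673.469ms @ 12 + 918.367ms (3)
11. 4591.837ms @ 15 + 918.367ms (3)
12. 5510.204ms @ 18 + 262.391ms (6/7)
13. 5772.595ms @ 132/7 + 262.391ms (6/7)
14. 6034.985ms @ 138/7 + 262.391ms (6/7)
15. 6297.376ms @ 144/7 + 524.781ms (12/7)
16. 6822.157ms @ 156/7 + 262.391ms (6/7)
17. 7084.548ms @ 162/7 + 262.391ms (6/7)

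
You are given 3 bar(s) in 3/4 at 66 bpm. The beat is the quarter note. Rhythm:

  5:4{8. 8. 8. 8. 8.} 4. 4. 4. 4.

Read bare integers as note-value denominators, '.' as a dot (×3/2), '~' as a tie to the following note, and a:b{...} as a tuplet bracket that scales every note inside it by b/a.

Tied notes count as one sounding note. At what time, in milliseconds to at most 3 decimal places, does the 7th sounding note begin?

note 7 onset = 9/2b = 4090.909ms

1. 0.0ms @ 0 + 545.455ms (3/5)
2. 545.455ms @ 3/5 + 545.455ms (3/5)
3. 1090.909ms @ 6/5 + 545.455ms (3/5)
4. 1636.364ms @ 9/5 + 545.455ms (3/5)
5. 2181.818ms @ 12/5 + 545.455ms (3/5)
6. 2727.273ms @ 3 + 1363.636ms (3/2)
7. 4090.909ms @ 9/2 + 1363.636ms (3/2)
8. 5454.545ms @ 6 + 1363.636ms (3/2)
9. 6818.182ms @ 15/2 + 1363.636ms (3/2)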